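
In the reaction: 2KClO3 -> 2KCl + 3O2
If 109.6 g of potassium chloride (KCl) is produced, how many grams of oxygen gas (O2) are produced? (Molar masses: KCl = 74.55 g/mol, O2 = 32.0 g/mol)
Moles of KCl = 109.6 g ÷ 74.55 g/mol = 1.47015 mol
Mole ratio: 3 mol O2 / 2 mol KCl
Moles of O2 = 1.47015 × (3/2) = 2.20523 mol
Mass of O2 = 2.20523 mol × 32.0 g/mol = 70.57 g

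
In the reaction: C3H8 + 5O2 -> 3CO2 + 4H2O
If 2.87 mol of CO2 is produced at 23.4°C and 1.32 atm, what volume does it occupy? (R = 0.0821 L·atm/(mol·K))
T = 23.4°C + 273.15 = 296.55 K
V = nRT/P = (2.87 × 0.0821 × 296.55) / 1.32
V = 52.94 L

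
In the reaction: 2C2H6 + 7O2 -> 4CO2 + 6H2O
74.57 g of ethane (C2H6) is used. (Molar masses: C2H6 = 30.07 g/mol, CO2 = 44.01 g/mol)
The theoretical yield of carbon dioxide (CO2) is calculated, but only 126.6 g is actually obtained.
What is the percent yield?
Moles of C2H6 = 74.57 g ÷ 30.07 g/mol = 2.47988 mol
Mole ratio: 4 mol CO2 / 2 mol C2H6
Moles of CO2 = 2.47988 × (4/2) = 4.95976 mol
Theoretical yield = 4.95976 mol × 44.01 g/mol = 218.28 g
Actual yield = 126.6 g
Percent yield = (126.6 / 218.28) × 100% = 58.0%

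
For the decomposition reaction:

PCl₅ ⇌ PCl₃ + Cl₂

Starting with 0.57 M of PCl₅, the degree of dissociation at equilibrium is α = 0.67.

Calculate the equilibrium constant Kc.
K_c = 0.7754

x = α·[A]₀ = 0.67 × 0.57 = 0.3819 M dissociated.
At eq: [PCl₅] = 0.57 − 0.3819 = 0.1881 M; [PCl₃] = [Cl₂] = x = 0.3819 M.
Kc = [PCl₃][Cl₂]/[PCl₅] = (0.3819)²/0.1881 = 0.7754.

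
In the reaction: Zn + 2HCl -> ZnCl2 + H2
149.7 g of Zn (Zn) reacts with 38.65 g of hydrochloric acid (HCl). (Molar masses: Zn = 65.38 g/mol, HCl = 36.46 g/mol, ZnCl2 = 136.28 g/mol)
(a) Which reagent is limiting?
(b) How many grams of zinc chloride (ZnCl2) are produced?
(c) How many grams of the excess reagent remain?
(a) HCl, (b) 72.23 g, (c) 115 g

Moles of Zn = 149.7 g ÷ 65.38 g/mol = 2.28969 mol
Moles of HCl = 38.65 g ÷ 36.46 g/mol = 1.06007 mol
Moles ÷ coefficient: Zn: 2.28969/1 = 2.29, HCl: 1.06007/2 = 0.53
(a) HCl has the smaller value, so HCl is the limiting reagent.
(b) Moles of ZnCl2 = 1.06007 mol HCl × (1/2) = 0.530033 mol; mass = 0.530033 mol × 136.28 g/mol = 72.23 g
(c) Zn consumed = 1.06007 × (1/2) = 0.530033 mol; remaining = 2.28969 − 0.530033 = 1.75966 mol; mass = 1.75966 mol × 65.38 g/mol = 115 g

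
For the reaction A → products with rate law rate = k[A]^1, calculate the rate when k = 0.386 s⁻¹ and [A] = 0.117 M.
0.04516 M/s

rate = k·[A]^1 = 0.386·(0.117)^1 = 0.386·0.117 = 0.04516 M/s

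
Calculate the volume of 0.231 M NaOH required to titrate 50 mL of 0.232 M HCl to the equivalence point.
V_{base} = 50.2 mL

At equivalence: moles acid = moles base.
moles HCl = 0.232 M × 0.05 L = 0.0116 mol
V_NaOH = 0.0116 mol ÷ 0.231 M = 0.05022 L = 50.2 mL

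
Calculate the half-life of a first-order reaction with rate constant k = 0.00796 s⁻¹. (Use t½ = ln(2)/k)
87.08 s

t½ = ln(2)/k = 0.6931/0.00796 = 87.08 s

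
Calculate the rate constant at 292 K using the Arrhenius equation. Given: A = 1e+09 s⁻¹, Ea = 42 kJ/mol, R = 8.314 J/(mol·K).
3.07e+01 s⁻¹

k = A·exp(-Ea/(R·T)) = 1e+09·exp(-42000/(8.314·292)) = 1e+09·exp(-17.3004) = 1e+09·3.0657e-08 = 3.07e+01 s⁻¹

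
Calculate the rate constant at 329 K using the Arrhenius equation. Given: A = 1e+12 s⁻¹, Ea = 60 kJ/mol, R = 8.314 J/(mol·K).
2.98e+02 s⁻¹

k = A·exp(-Ea/(R·T)) = 1e+12·exp(-60000/(8.314·329)) = 1e+12·exp(-21.9354) = 1e+12·2.9756e-10 = 2.98e+02 s⁻¹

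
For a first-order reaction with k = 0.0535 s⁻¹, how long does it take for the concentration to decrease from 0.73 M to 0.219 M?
22.50 s

From ln[A] = ln[A]₀ - k·t: t = ln([A]₀/[A])/k = ln(0.73/0.219)/0.0535 = ln(3.3333)/0.0535 = 1.2040/0.0535 = 22.50 s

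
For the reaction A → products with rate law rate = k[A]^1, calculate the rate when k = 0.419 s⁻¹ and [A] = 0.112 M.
0.04693 M/s

rate = k·[A]^1 = 0.419·(0.112)^1 = 0.419·0.112 = 0.04693 M/s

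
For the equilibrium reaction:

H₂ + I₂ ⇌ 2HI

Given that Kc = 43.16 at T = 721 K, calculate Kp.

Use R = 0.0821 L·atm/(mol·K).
K_p = 43.1600

Δn = (moles gaseous products) − (moles gaseous reactants) = 0
T = 721 K; RT = 0.0821 × 721 = 59.1941
Kp = Kc·(RT)^Δn = 43.16 × (59.1941)^0 = 43.16 × 1 = 43.1600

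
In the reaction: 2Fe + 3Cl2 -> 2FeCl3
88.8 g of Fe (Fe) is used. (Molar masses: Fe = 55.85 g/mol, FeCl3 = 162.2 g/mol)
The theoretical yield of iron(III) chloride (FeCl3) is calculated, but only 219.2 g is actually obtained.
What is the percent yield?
Moles of Fe = 88.8 g ÷ 55.85 g/mol = 1.58997 mol
Mole ratio: 2 mol FeCl3 / 2 mol Fe
Moles of FeCl3 = 1.58997 × (2/2) = 1.58997 mol
Theoretical yield = 1.58997 mol × 162.2 g/mol = 257.89 g
Actual yield = 219.2 g
Percent yield = (219.2 / 257.89) × 100% = 85.0%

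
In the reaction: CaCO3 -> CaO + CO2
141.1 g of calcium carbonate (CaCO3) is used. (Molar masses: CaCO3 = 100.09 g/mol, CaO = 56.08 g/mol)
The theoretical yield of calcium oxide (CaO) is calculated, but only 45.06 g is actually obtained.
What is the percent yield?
Moles of CaCO3 = 141.1 g ÷ 100.09 g/mol = 1.40973 mol
Mole ratio: 1 mol CaO / 1 mol CaCO3
Moles of CaO = 1.40973 × (1/1) = 1.40973 mol
Theoretical yield = 1.40973 mol × 56.08 g/mol = 79.058 g
Actual yield = 45.06 g
Percent yield = (45.06 / 79.058) × 100% = 57.0%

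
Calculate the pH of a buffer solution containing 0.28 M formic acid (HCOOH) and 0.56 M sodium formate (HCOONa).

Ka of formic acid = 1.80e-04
pH = 4.05

pKa = -log(1.80e-04) = 3.74. pH = pKa + log([A⁻]/[HA]) = 3.74 + log(0.56/0.28)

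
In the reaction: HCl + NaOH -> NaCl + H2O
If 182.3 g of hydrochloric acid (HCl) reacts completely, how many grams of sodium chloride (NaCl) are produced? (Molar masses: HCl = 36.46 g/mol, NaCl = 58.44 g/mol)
Moles of HCl = 182.3 g ÷ 36.46 g/mol = 5 mol
Mole ratio: 1 mol NaCl / 1 mol HCl
Moles of NaCl = 5 × (1/1) = 5 mol
Mass of NaCl = 5 mol × 58.44 g/mol = 292.2 g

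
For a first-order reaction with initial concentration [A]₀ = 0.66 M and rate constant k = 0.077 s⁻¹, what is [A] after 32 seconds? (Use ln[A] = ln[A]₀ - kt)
0.0562 M

ln[A] = ln[A]₀ - k·t = ln(0.66) - (0.077)·(32) = -0.4155 - 2.4640 = -2.8795
[A] = e^(-2.8795) = 0.0562 M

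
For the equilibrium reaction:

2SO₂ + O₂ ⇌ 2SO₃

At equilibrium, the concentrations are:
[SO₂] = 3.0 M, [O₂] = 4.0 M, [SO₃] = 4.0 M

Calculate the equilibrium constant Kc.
K_c = 0.4444

Kc = ([SO₃]^2) / ([SO₂]^2 × [O₂])
   = ((4.0)^2) / ((3.0)^2·(4.0))
   = 16 / 36 = 0.4444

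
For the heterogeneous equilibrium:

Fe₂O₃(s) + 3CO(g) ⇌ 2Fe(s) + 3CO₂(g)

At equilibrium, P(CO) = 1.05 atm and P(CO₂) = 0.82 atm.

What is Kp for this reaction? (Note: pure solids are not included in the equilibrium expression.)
K_p = 0.476

Solids (Fe₂O₃, Fe) are excluded.
Kp = P(CO₂)³/P(CO)³ = (0.82)³/(1.05)³ = 0.5514/1.158 = 0.476.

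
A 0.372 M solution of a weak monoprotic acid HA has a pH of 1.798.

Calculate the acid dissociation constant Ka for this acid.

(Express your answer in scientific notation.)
K_a = 7.12e-04

[H⁺] = 10^(−pH) = 10^(−1.798) = 1.592e-02 M. For HA ⇌ H⁺ + A⁻, Ka = x²/(C − x) = (1.592e-02)²/(0.372 − 1.592e-02) = 7.12e-04.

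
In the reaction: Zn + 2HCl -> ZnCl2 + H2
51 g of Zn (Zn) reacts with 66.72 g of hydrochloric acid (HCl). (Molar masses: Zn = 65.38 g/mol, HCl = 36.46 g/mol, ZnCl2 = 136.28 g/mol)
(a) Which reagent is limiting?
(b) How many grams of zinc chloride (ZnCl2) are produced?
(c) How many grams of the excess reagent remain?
(a) Zn, (b) 106.3 g, (c) 9.838 g

Moles of Zn = 51 g ÷ 65.38 g/mol = 0.780055 mol
Moles of HCl = 66.72 g ÷ 36.46 g/mol = 1.82995 mol
Moles ÷ coefficient: Zn: 0.780055/1 = 0.7801, HCl: 1.82995/2 = 0.915
(a) Zn has the smaller value, so Zn is the limiting reagent.
(b) Moles of ZnCl2 = 0.780055 mol Zn × (1/1) = 0.780055 mol; mass = 0.780055 mol × 136.28 g/mol = 106.3 g
(c) HCl consumed = 0.780055 × (2/1) = 1.56011 mol; remaining = 1.82995 − 1.56011 = 0.269841 mol; mass = 0.269841 mol × 36.46 g/mol = 9.838 g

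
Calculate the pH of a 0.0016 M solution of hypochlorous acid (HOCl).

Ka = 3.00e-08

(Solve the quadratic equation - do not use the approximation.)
pH = 5.16

x² + Ka×x - Ka×C = 0. Using quadratic formula: [H⁺] = 6.9132e-06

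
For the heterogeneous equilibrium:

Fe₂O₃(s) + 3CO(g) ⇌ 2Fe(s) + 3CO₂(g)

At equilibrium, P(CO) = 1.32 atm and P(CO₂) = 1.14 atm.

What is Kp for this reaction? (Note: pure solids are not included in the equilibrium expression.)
K_p = 0.644

Solids (Fe₂O₃, Fe) are excluded.
Kp = P(CO₂)³/P(CO)³ = (1.14)³/(1.32)³ = 1.482/2.3 = 0.644.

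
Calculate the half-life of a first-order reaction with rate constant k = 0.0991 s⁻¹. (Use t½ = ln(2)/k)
6.99 s

t½ = ln(2)/k = 0.6931/0.0991 = 6.99 s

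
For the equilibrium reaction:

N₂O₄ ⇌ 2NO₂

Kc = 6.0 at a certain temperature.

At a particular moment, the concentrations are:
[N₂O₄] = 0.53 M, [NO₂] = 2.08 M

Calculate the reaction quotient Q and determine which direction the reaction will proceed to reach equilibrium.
Q = 8.163, Q > K, reaction proceeds reverse (toward reactants)

Q = ([NO₂]^2) / ([N₂O₄])
  = ((2.08)^2) / ((0.53)) = 4.3264/0.53 = 8.163
Since Q = 8.163 > Kc = 6.0, the reaction proceeds reverse (toward reactants) to reach equilibrium.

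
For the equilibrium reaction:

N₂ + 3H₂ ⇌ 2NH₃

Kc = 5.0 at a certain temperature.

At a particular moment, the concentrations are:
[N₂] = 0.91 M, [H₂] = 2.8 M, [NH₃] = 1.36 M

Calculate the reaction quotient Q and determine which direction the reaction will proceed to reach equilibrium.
Q = 0.093, Q < K, reaction proceeds forward (toward products)

Q = ([NH₃]^2) / ([N₂] × [H₂]^3)
  = ((1.36)^2) / ((0.91)·(2.8)^3) = 1.8496/19.976 = 0.09259
Since Q = 0.09259 < Kc = 5.0, the reaction proceeds forward (toward products) to reach equilibrium.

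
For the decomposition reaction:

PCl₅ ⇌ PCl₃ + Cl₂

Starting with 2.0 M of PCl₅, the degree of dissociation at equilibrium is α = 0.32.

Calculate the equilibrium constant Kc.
K_c = 0.3012

x = α·[A]₀ = 0.32 × 2.0 = 0.64 M dissociated.
At eq: [PCl₅] = 2.0 − 0.64 = 1.36 M; [PCl₃] = [Cl₂] = x = 0.64 M.
Kc = [PCl₃][Cl₂]/[PCl₅] = (0.64)²/1.36 = 0.3012.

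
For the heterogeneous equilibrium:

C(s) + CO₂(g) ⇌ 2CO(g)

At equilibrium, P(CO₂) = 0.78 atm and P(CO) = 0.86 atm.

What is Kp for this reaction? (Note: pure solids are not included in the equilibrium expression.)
K_p = 0.948

Solid C is excluded.
Kp = P(CO)²/P(CO₂) = (0.86)²/0.78 = 0.7396/0.78 = 0.948.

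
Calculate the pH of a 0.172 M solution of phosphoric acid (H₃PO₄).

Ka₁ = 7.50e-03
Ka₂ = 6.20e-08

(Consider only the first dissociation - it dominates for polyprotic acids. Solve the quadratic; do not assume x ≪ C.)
pH = 1.49

x² + Ka₁·x − Ka₁·C = 0 with Ka₁ = 7.50e-03, C = 0.172.
x = (−Ka₁ + √(Ka₁² + 4·Ka₁·C))/2 = 3.2362e-02 M, so pH = 1.49.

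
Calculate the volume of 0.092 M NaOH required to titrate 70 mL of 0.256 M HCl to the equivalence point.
V_{base} = 194.8 mL

At equivalence: moles acid = moles base.
moles HCl = 0.256 M × 0.07 L = 0.01792 mol
V_NaOH = 0.01792 mol ÷ 0.092 M = 0.1948 L = 194.8 mL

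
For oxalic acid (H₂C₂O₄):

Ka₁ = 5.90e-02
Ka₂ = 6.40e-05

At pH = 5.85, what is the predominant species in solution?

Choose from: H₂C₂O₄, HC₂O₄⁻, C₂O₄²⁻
C₂O₄²⁻

pKa1 = 1.23, pKa2 = 4.19. Each pKa is the crossover between adjacent species; pH = 5.85 lies in the region where C₂O₄²⁻ predominates.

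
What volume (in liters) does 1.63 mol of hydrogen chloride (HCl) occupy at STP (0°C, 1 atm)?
At STP, 1 mol of gas occupies 22.4 L
Volume = 1.63 mol × 22.4 L/mol = 36.51 L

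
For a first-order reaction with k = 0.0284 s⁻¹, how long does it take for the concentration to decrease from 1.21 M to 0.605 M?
24.41 s

From ln[A] = ln[A]₀ - k·t: t = ln([A]₀/[A])/k = ln(1.21/0.605)/0.0284 = ln(2.0000)/0.0284 = 0.6931/0.0284 = 24.41 s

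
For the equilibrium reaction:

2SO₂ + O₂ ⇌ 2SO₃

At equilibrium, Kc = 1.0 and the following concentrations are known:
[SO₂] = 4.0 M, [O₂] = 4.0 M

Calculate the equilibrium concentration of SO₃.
[SO₃] = 8.0000 M

Kc = ([SO₃]^2) / ([SO₂]^2 × [O₂]) = 1.0
[SO₃]^2 = Kc · (reactant terms)/(other product terms) = 1.0 · 64 / 1 = 64
[SO₃] = (64)^(1/2) = 8.0000 M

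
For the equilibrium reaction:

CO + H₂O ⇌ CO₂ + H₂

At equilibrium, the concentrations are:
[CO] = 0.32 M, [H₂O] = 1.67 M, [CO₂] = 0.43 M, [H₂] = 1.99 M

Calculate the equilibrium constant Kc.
K_c = 1.6012

Kc = ([CO₂] × [H₂]) / ([CO] × [H₂O])
   = ((0.43)·(1.99)) / ((0.32)·(1.67))
   = 0.8557 / 0.5344 = 1.6012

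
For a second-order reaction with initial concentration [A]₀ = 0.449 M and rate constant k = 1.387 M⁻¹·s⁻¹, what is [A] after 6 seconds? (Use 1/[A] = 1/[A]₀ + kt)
0.0948 M

1/[A] = 1/[A]₀ + k·t = 1/0.449 + (1.387)·(6) = 2.2272 + 8.3220 = 10.5492
[A] = 1/10.5492 = 0.0948 M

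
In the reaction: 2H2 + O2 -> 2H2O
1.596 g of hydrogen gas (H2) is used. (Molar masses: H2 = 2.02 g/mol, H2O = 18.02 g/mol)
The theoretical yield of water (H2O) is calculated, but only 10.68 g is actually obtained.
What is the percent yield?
Moles of H2 = 1.596 g ÷ 2.02 g/mol = 0.790099 mol
Mole ratio: 2 mol H2O / 2 mol H2
Moles of H2O = 0.790099 × (2/2) = 0.790099 mol
Theoretical yield = 0.790099 mol × 18.02 g/mol = 14.238 g
Actual yield = 10.68 g
Percent yield = (10.68 / 14.238) × 100% = 75.0%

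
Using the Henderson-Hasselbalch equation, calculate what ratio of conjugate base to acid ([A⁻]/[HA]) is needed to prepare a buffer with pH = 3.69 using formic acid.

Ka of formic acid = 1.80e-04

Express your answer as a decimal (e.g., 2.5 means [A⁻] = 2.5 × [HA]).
[A⁻]/[HA] = 0.882

pKa = −log(1.80e-04) = 3.7447. pH = pKa + log([A⁻]/[HA]). 3.69 = 3.7447 + log(ratio). log(ratio) = 3.69 − 3.7447 = -0.0547. ratio = 10^(-0.0547) = 0.882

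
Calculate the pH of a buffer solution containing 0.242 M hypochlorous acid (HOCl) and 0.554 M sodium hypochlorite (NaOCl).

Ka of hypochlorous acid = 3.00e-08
pH = 7.88

pKa = -log(3.00e-08) = 7.52. pH = pKa + log([A⁻]/[HA]) = 7.52 + log(0.554/0.242)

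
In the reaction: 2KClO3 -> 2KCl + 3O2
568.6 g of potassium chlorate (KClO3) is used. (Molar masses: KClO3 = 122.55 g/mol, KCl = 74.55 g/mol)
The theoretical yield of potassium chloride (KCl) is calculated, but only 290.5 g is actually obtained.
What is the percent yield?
Moles of KClO3 = 568.6 g ÷ 122.55 g/mol = 4.63974 mol
Mole ratio: 2 mol KCl / 2 mol KClO3
Moles of KCl = 4.63974 × (2/2) = 4.63974 mol
Theoretical yield = 4.63974 mol × 74.55 g/mol = 345.89 g
Actual yield = 290.5 g
Percent yield = (290.5 / 345.89) × 100% = 84.0%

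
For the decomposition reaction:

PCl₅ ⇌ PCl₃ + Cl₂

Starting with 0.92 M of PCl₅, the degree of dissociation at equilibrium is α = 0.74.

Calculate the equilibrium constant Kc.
K_c = 1.9377

x = α·[A]₀ = 0.74 × 0.92 = 0.6808 M dissociated.
At eq: [PCl₅] = 0.92 − 0.6808 = 0.2392 M; [PCl₃] = [Cl₂] = x = 0.6808 M.
Kc = [PCl₃][Cl₂]/[PCl₅] = (0.6808)²/0.2392 = 1.938.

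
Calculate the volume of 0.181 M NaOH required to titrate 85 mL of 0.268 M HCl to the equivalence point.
V_{base} = 125.9 mL

At equivalence: moles acid = moles base.
moles HCl = 0.268 M × 0.085 L = 0.02278 mol
V_NaOH = 0.02278 mol ÷ 0.181 M = 0.1259 L = 125.9 mL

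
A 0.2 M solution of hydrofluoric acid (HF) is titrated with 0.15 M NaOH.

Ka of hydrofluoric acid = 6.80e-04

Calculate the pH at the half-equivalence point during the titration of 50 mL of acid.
pH = pKa = 3.17

At the half-equivalence point, [HA] = [A⁻], so by Henderson–Hasselbalch pH = pKa + log(1) = pKa.
pKa = −log(6.80e-04) = 3.17.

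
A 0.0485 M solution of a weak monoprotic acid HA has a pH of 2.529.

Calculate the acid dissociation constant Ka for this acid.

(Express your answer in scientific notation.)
K_a = 1.92e-04

[H⁺] = 10^(−pH) = 10^(−2.529) = 2.958e-03 M. For HA ⇌ H⁺ + A⁻, Ka = x²/(C − x) = (2.958e-03)²/(0.0485 − 2.958e-03) = 1.92e-04.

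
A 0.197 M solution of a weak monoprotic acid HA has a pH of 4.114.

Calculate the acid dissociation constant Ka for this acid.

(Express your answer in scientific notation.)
K_a = 3.00e-08

[H⁺] = 10^(−pH) = 10^(−4.114) = 7.691e-05 M. For HA ⇌ H⁺ + A⁻, Ka = x²/(C − x) = (7.691e-05)²/(0.197 − 7.691e-05) = 3.00e-08.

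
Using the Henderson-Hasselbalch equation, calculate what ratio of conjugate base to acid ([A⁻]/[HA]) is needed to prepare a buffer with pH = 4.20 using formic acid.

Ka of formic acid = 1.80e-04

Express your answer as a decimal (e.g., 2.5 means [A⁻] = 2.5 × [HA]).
[A⁻]/[HA] = 2.853

pKa = −log(1.80e-04) = 3.7447. pH = pKa + log([A⁻]/[HA]). 4.20 = 3.7447 + log(ratio). log(ratio) = 4.20 − 3.7447 = 0.4553. ratio = 10^(0.4553) = 2.853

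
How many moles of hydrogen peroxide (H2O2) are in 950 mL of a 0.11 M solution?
Moles = Molarity × Volume (L)
Moles = 0.11 M × 0.95 L = 0.1045 mol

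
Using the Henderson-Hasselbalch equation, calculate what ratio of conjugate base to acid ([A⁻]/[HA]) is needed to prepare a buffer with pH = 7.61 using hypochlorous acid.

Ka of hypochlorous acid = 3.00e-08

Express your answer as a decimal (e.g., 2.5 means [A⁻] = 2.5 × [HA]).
[A⁻]/[HA] = 1.222

pKa = −log(3.00e-08) = 7.5229. pH = pKa + log([A⁻]/[HA]). 7.61 = 7.5229 + log(ratio). log(ratio) = 7.61 − 7.5229 = 0.0871. ratio = 10^(0.0871) = 1.222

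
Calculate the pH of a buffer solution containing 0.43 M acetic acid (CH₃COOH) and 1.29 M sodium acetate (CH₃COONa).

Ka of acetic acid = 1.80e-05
pH = 5.22

pKa = -log(1.80e-05) = 4.74. pH = pKa + log([A⁻]/[HA]) = 4.74 + log(1.29/0.43)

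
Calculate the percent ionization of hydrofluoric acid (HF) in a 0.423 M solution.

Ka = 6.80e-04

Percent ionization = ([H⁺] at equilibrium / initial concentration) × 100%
Percent ionization = 3.93%

Let x = [H⁺]. Ka = x²/(C - x) ⇒ x² + (6.80e-04)x - (6.80e-04)(0.423) = 0. x = 1.6623e-02. Percent = (1.6623e-02/0.423) × 100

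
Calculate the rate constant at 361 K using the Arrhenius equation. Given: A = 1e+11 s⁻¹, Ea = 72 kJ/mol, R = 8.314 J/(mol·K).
3.82e+00 s⁻¹

k = A·exp(-Ea/(R·T)) = 1e+11·exp(-72000/(8.314·361)) = 1e+11·exp(-23.9892) = 1e+11·3.8162e-11 = 3.82e+00 s⁻¹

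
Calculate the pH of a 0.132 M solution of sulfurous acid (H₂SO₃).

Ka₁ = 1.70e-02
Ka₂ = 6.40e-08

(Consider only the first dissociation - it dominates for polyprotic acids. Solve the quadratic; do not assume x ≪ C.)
pH = 1.40

x² + Ka₁·x − Ka₁·C = 0 with Ka₁ = 1.70e-02, C = 0.132.
x = (−Ka₁ + √(Ka₁² + 4·Ka₁·C))/2 = 3.9627e-02 M, so pH = 1.40.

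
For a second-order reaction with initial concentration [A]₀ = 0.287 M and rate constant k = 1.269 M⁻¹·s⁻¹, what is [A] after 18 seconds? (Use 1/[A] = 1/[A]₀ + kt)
0.0380 M

1/[A] = 1/[A]₀ + k·t = 1/0.287 + (1.269)·(18) = 3.4843 + 22.8420 = 26.3263
[A] = 1/26.3263 = 0.0380 M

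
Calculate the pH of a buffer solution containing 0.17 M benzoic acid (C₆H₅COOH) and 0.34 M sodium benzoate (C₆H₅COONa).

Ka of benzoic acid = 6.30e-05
pH = 4.50

pKa = -log(6.30e-05) = 4.20. pH = pKa + log([A⁻]/[HA]) = 4.20 + log(0.34/0.17)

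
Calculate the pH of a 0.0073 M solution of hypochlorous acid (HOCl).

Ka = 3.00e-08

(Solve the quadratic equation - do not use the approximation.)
pH = 4.83

x² + Ka×x - Ka×C = 0. Using quadratic formula: [H⁺] = 1.4784e-05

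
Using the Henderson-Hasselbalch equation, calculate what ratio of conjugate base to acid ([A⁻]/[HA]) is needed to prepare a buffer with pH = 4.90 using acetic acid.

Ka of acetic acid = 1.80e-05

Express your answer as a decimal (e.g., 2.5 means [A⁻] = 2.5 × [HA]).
[A⁻]/[HA] = 1.430

pKa = −log(1.80e-05) = 4.7447. pH = pKa + log([A⁻]/[HA]). 4.90 = 4.7447 + log(ratio). log(ratio) = 4.90 − 4.7447 = 0.1553. ratio = 10^(0.1553) = 1.430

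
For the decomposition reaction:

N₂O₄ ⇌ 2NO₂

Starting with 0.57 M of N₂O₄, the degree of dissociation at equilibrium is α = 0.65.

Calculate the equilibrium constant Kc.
K_c = 2.7523

x = α·[A]₀ = 0.65 × 0.57 = 0.3705 M dissociated.
At eq: [N₂O₄] = 0.57 − 0.3705 = 0.1995 M; [NO₂] = 2x = 0.741 M.
Kc = [NO₂]²/[N₂O₄] = (0.741)²/0.1995 = 2.752.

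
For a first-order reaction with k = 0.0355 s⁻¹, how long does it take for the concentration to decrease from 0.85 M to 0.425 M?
19.53 s

From ln[A] = ln[A]₀ - k·t: t = ln([A]₀/[A])/k = ln(0.85/0.425)/0.0355 = ln(2.0000)/0.0355 = 0.6931/0.0355 = 19.53 s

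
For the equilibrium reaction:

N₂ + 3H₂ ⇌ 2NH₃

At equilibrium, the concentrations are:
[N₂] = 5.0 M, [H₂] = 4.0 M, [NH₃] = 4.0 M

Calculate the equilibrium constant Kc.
K_c = 0.0500

Kc = ([NH₃]^2) / ([N₂] × [H₂]^3)
   = ((4.0)^2) / ((5.0)·(4.0)^3)
   = 16 / 320 = 0.0500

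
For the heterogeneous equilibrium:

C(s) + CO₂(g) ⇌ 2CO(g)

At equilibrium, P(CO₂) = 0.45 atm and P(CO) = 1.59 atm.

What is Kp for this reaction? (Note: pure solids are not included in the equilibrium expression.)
K_p = 5.618

Solid C is excluded.
Kp = P(CO)²/P(CO₂) = (1.59)²/0.45 = 2.528/0.45 = 5.618.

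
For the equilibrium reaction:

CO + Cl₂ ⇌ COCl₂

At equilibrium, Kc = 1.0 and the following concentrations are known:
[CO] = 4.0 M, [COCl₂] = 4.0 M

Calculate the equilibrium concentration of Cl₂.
[Cl₂] = 1.0000 M

Kc = ([COCl₂]) / ([CO] × [Cl₂]) = 1.0
[Cl₂]^1 = (product terms)/(Kc · other reactant terms) = 4 / (1.0 · 4) = 1
[Cl₂] = 1.0000 M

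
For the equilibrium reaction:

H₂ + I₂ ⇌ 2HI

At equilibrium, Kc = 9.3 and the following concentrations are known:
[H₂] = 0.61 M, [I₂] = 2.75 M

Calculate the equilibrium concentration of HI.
[HI] = 3.9498 M

Kc = ([HI]^2) / ([H₂] × [I₂]) = 9.3
[HI]^2 = Kc · (reactant terms)/(other product terms) = 9.3 · 1.6775 / 1 = 15.601
[HI] = (15.601)^(1/2) = 3.9498 M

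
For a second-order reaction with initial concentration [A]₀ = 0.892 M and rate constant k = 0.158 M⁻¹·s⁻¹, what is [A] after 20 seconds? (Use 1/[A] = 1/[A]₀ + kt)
0.2336 M

1/[A] = 1/[A]₀ + k·t = 1/0.892 + (0.158)·(20) = 1.1211 + 3.1600 = 4.2811
[A] = 1/4.2811 = 0.2336 M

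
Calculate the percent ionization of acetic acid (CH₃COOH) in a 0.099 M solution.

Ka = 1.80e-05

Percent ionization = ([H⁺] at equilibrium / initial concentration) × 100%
Percent ionization = 1.34%

Let x = [H⁺]. Ka = x²/(C - x) ⇒ x² + (1.80e-05)x - (1.80e-05)(0.099) = 0. x = 1.3259e-03. Percent = (1.3259e-03/0.099) × 100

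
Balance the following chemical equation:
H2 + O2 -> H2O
Balanced equation:
2H2 + O2 -> 2H2O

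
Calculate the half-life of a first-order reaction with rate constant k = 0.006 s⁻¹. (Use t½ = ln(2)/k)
115.52 s

t½ = ln(2)/k = 0.6931/0.006 = 115.52 s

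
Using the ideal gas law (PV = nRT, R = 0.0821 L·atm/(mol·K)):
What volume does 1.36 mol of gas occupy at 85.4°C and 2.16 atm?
T = 85.4°C + 273.15 = 358.55 K
V = nRT/P = (1.36 × 0.0821 × 358.55) / 2.16
V = 18.53 L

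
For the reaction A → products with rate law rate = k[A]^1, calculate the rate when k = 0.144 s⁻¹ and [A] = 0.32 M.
0.04608 M/s

rate = k·[A]^1 = 0.144·(0.32)^1 = 0.144·0.32 = 0.04608 M/s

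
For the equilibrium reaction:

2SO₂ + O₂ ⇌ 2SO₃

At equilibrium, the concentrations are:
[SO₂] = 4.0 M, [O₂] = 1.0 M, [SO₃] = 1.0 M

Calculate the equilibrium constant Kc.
K_c = 0.0625

Kc = ([SO₃]^2) / ([SO₂]^2 × [O₂])
   = ((1.0)^2) / ((4.0)^2·(1.0))
   = 1 / 16 = 0.0625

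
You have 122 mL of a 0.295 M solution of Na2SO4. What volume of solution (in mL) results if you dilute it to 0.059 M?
Using M₁V₁ = M₂V₂:
0.295 × 122 = 0.059 × V₂
V₂ = (0.295 × 122) / 0.059 = 610 mL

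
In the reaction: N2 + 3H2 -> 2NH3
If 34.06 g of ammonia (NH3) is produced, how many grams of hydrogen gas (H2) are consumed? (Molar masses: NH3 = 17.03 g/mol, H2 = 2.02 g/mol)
Moles of NH3 = 34.06 g ÷ 17.03 g/mol = 2 mol
Mole ratio: 3 mol H2 / 2 mol NH3
Moles of H2 = 2 × (3/2) = 3 mol
Mass of H2 = 3 mol × 2.02 g/mol = 6.06 g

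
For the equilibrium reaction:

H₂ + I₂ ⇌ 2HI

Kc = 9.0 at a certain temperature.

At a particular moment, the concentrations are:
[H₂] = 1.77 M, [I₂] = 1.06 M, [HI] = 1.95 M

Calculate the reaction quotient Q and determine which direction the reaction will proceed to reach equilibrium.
Q = 2.027, Q < K, reaction proceeds forward (toward products)

Q = ([HI]^2) / ([H₂] × [I₂])
  = ((1.95)^2) / ((1.77)·(1.06)) = 3.8025/1.8762 = 2.027
Since Q = 2.027 < Kc = 9.0, the reaction proceeds forward (toward products) to reach equilibrium.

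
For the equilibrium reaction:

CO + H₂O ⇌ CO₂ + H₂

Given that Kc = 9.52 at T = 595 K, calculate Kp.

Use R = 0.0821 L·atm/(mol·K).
K_p = 9.5200

Δn = (moles gaseous products) − (moles gaseous reactants) = 0
T = 595 K; RT = 0.0821 × 595 = 48.8495
Kp = Kc·(RT)^Δn = 9.52 × (48.8495)^0 = 9.52 × 1 = 9.5200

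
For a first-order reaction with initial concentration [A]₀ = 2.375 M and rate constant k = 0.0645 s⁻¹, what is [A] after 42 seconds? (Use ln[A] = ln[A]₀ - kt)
0.1582 M

ln[A] = ln[A]₀ - k·t = ln(2.375) - (0.0645)·(42) = 0.8650 - 2.7090 = -1.8440
[A] = e^(-1.8440) = 0.1582 M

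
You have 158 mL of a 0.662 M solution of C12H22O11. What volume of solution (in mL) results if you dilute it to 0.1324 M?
Using M₁V₁ = M₂V₂:
0.662 × 158 = 0.1324 × V₂
V₂ = (0.662 × 158) / 0.1324 = 790 mL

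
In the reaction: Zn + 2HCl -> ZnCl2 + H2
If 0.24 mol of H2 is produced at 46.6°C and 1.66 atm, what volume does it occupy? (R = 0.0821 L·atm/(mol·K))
T = 46.6°C + 273.15 = 319.75 K
V = nRT/P = (0.24 × 0.0821 × 319.75) / 1.66
V = 3.80 L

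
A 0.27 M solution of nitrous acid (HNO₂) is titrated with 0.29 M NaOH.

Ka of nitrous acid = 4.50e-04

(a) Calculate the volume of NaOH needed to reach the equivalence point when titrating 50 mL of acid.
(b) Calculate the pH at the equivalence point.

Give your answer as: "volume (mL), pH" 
V = 46.6 mL, pH = 8.25

(a) At equivalence: moles acid = moles base.
moles acid = 0.27 × 0.05 = 0.0135 mol; V_NaOH = 0.0135/0.29 = 0.04655 L = 46.6 mL.
(b) At equivalence, all acid → conjugate base A⁻ at [A⁻] = 0.0135/0.09655 = 0.1398 M.
Kb = Kw/Ka = 1.0e-14/4.50e-04 = 2.222e-11; [OH⁻] = √(Kb·[A⁻]) = 1.763e-06; pOH = 5.75; pH = 14 − pOH = 8.25.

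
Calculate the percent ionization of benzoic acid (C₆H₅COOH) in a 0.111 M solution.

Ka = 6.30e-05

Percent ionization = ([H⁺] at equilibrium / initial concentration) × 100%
Percent ionization = 2.35%

Let x = [H⁺]. Ka = x²/(C - x) ⇒ x² + (6.30e-05)x - (6.30e-05)(0.111) = 0. x = 2.6131e-03. Percent = (2.6131e-03/0.111) × 100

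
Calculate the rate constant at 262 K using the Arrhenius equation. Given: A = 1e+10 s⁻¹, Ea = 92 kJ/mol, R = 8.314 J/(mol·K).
4.54e-09 s⁻¹

k = A·exp(-Ea/(R·T)) = 1e+10·exp(-92000/(8.314·262)) = 1e+10·exp(-42.2354) = 1e+10·4.5436e-19 = 4.54e-09 s⁻¹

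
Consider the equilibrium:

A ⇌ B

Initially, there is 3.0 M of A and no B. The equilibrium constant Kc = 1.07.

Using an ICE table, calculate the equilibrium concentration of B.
[B] = 1.551 M

ICE: [A] = 3.0 − x, [B] = x.
Kc = x/(3.0 − x) = 1.07 ⇒ x = 1.07·3.0/(1 + 1.07) = 3.21/2.07 = 1.551.
[B] = x = 1.551 M.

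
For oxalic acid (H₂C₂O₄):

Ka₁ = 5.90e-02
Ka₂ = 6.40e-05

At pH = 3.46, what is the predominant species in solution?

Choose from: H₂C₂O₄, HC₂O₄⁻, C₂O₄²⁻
HC₂O₄⁻

pKa1 = 1.23, pKa2 = 4.19. Each pKa is the crossover between adjacent species; pH = 3.46 lies in the region where HC₂O₄⁻ predominates.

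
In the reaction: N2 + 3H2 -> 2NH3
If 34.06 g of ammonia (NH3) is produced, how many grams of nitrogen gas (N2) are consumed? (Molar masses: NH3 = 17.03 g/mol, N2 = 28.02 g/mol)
Moles of NH3 = 34.06 g ÷ 17.03 g/mol = 2 mol
Mole ratio: 1 mol N2 / 2 mol NH3
Moles of N2 = 2 × (1/2) = 1 mol
Mass of N2 = 1 mol × 28.02 g/mol = 28.02 g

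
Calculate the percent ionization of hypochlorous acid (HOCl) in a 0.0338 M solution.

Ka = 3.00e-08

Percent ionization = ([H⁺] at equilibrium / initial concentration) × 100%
Percent ionization = 0.0942%

Let x = [H⁺]. Ka = x²/(C - x) ⇒ x² + (3.00e-08)x - (3.00e-08)(0.0338) = 0. x = 3.1828e-05. Percent = (3.1828e-05/0.0338) × 100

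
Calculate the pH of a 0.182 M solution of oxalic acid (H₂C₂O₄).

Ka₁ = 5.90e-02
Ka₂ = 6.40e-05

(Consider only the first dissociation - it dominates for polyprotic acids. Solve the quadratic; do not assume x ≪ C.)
pH = 1.11

x² + Ka₁·x − Ka₁·C = 0 with Ka₁ = 5.90e-02, C = 0.182.
x = (−Ka₁ + √(Ka₁² + 4·Ka₁·C))/2 = 7.8242e-02 M, so pH = 1.11.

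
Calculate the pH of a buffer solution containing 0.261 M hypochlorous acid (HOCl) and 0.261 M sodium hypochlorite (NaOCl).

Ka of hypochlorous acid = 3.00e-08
pH = 7.52

pKa = -log(3.00e-08) = 7.52. pH = pKa + log([A⁻]/[HA]) = 7.52 + log(0.261/0.261)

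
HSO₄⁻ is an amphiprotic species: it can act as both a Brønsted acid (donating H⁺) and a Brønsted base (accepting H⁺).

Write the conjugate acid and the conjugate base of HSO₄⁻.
Conjugate acid: H₂SO₄, Conjugate base: SO₄²⁻

As an acid: HSO₄⁻ → H⁺ + SO₄²⁻, so the conjugate base is SO₄²⁻.
As a base: HSO₄⁻ + H⁺ → H₂SO₄, so the conjugate acid is H₂SO₄.

Conjugate acid-base pairs differ by one H⁺. Ka × Kb = Kw for a conjugate pair.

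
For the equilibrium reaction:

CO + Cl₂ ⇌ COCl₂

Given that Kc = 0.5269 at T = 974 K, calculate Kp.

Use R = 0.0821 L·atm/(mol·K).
K_p = 0.0066

Δn = (moles gaseous products) − (moles gaseous reactants) = -1
T = 974 K; RT = 0.0821 × 974 = 79.9654
Kp = Kc·(RT)^Δn = 0.5269 × (79.9654)^-1 = 0.5269 × 0.0125054 = 0.0066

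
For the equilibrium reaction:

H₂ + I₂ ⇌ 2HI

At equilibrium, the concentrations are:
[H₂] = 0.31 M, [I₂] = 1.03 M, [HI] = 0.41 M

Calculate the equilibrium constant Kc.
K_c = 0.5265

Kc = ([HI]^2) / ([H₂] × [I₂])
   = ((0.41)^2) / ((0.31)·(1.03))
   = 0.1681 / 0.3193 = 0.5265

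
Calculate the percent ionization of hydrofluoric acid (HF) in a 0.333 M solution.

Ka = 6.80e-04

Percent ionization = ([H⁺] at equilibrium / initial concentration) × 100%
Percent ionization = 4.42%

Let x = [H⁺]. Ka = x²/(C - x) ⇒ x² + (6.80e-04)x - (6.80e-04)(0.333) = 0. x = 1.4712e-02. Percent = (1.4712e-02/0.333) × 100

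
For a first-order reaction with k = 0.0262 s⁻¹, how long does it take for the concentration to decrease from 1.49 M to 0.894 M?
19.50 s

From ln[A] = ln[A]₀ - k·t: t = ln([A]₀/[A])/k = ln(1.49/0.894)/0.0262 = ln(1.6667)/0.0262 = 0.5108/0.0262 = 19.50 s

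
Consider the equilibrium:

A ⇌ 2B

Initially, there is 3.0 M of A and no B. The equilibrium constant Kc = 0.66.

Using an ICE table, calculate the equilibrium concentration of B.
[B] = 1.252 M

ICE: [A] = 3.0 − x, [B] = 2x.
Kc = (2x)²/(3.0 − x) = 0.66 ⇒ 4x² + 0.66x − 1.98 = 0.
x = (−0.66 + √(0.66² + 4·4·1.98))/(2·4) = (−0.66 + √32.116)/8 = 0.62588.
[B] = 2x = 1.252 M.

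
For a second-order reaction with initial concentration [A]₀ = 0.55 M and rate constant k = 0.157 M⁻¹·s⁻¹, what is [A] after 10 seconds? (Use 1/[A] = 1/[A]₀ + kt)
0.2951 M

1/[A] = 1/[A]₀ + k·t = 1/0.55 + (0.157)·(10) = 1.8182 + 1.5700 = 3.3882
[A] = 1/3.3882 = 0.2951 M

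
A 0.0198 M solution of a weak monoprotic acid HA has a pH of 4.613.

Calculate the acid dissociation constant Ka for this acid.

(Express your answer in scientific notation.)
K_a = 3.01e-08

[H⁺] = 10^(−pH) = 10^(−4.613) = 2.438e-05 M. For HA ⇌ H⁺ + A⁻, Ka = x²/(C − x) = (2.438e-05)²/(0.0198 − 2.438e-05) = 3.01e-08.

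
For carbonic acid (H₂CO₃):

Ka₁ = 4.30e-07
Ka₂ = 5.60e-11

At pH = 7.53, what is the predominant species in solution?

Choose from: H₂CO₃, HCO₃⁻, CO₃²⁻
HCO₃⁻

pKa1 = 6.37, pKa2 = 10.25. Each pKa is the crossover between adjacent species; pH = 7.53 lies in the region where HCO₃⁻ predominates.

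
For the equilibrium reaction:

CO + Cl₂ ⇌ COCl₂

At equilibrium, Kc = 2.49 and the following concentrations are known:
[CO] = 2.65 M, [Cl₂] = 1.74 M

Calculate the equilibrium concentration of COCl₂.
[COCl₂] = 11.4814 M

Kc = ([COCl₂]) / ([CO] × [Cl₂]) = 2.49
[COCl₂]^1 = Kc · (reactant terms)/(other product terms) = 2.49 · 4.611 / 1 = 11.481
[COCl₂] = 11.4814 M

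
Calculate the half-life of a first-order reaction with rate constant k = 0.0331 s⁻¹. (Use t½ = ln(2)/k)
20.94 s

t½ = ln(2)/k = 0.6931/0.0331 = 20.94 s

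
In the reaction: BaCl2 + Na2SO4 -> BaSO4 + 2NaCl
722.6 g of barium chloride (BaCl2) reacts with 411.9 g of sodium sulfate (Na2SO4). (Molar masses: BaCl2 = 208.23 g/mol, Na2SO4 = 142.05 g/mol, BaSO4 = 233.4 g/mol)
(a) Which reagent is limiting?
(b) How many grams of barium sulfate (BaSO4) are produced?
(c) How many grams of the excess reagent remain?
(a) Na2SO4, (b) 676.8 g, (c) 118.8 g

Moles of BaCl2 = 722.6 g ÷ 208.23 g/mol = 3.4702 mol
Moles of Na2SO4 = 411.9 g ÷ 142.05 g/mol = 2.89968 mol
Moles ÷ coefficient: BaCl2: 3.4702/1 = 3.47, Na2SO4: 2.89968/1 = 2.9
(a) Na2SO4 has the smaller value, so Na2SO4 is the limiting reagent.
(b) Moles of BaSO4 = 2.89968 mol Na2SO4 × (1/1) = 2.89968 mol; mass = 2.89968 mol × 233.4 g/mol = 676.8 g
(c) BaCl2 consumed = 2.89968 × (1/1) = 2.89968 mol; remaining = 3.4702 − 2.89968 = 0.570518 mol; mass = 0.570518 mol × 208.23 g/mol = 118.8 g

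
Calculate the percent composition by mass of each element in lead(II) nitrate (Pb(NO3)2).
Pb: 62.56%, N: 8.46%, O: 28.98%

Molar mass of Pb(NO3)2 = 331.22 g/mol
% Pb = (1 × 207.2) / 331.22 × 100% = 207.2 / 331.22 × 100% = 62.56%
% N = (2 × 14.01) / 331.22 × 100% = 28.02 / 331.22 × 100% = 8.46%
% O = (6 × 16.0) / 331.22 × 100% = 96 / 331.22 × 100% = 28.98%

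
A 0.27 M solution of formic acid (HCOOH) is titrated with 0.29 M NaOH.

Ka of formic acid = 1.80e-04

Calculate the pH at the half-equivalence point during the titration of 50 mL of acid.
pH = pKa = 3.74

At the half-equivalence point, [HA] = [A⁻], so by Henderson–Hasselbalch pH = pKa + log(1) = pKa.
pKa = −log(1.80e-04) = 3.74.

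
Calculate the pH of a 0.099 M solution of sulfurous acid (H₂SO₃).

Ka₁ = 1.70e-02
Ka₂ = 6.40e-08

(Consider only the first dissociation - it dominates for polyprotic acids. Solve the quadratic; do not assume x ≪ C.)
pH = 1.48

x² + Ka₁·x − Ka₁·C = 0 with Ka₁ = 1.70e-02, C = 0.099.
x = (−Ka₁ + √(Ka₁² + 4·Ka₁·C))/2 = 3.3396e-02 M, so pH = 1.48.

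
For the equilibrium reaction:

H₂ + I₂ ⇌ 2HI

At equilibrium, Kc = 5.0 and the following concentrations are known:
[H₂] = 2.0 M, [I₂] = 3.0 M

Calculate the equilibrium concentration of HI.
[HI] = 5.4772 M

Kc = ([HI]^2) / ([H₂] × [I₂]) = 5.0
[HI]^2 = Kc · (reactant terms)/(other product terms) = 5.0 · 6 / 1 = 30
[HI] = (30)^(1/2) = 5.4772 M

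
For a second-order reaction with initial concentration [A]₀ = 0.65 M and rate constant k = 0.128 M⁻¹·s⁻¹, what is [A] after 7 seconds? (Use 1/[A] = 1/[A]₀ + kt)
0.4108 M

1/[A] = 1/[A]₀ + k·t = 1/0.65 + (0.128)·(7) = 1.5385 + 0.8960 = 2.4345
[A] = 1/2.4345 = 0.4108 M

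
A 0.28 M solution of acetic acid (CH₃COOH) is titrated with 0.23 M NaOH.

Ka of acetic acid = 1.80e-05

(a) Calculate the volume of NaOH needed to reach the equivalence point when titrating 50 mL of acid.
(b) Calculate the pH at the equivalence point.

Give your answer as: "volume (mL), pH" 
V = 60.9 mL, pH = 8.92

(a) At equivalence: moles acid = moles base.
moles acid = 0.28 × 0.05 = 0.014 mol; V_NaOH = 0.014/0.23 = 0.06087 L = 60.9 mL.
(b) At equivalence, all acid → conjugate base A⁻ at [A⁻] = 0.014/0.1109 = 0.1263 M.
Kb = Kw/Ka = 1.0e-14/1.80e-05 = 5.556e-10; [OH⁻] = √(Kb·[A⁻]) = 8.376e-06; pOH = 5.08; pH = 14 − pOH = 8.92.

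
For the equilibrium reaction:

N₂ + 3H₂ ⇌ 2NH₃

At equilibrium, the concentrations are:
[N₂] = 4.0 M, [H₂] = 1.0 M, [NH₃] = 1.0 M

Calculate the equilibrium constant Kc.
K_c = 0.2500

Kc = ([NH₃]^2) / ([N₂] × [H₂]^3)
   = ((1.0)^2) / ((4.0)·(1.0)^3)
   = 1 / 4 = 0.2500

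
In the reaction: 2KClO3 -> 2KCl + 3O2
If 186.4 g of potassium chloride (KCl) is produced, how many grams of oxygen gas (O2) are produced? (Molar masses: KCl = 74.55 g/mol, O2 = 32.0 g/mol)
Moles of KCl = 186.4 g ÷ 74.55 g/mol = 2.50034 mol
Mole ratio: 3 mol O2 / 2 mol KCl
Moles of O2 = 2.50034 × (3/2) = 3.7505 mol
Mass of O2 = 3.7505 mol × 32.0 g/mol = 120 g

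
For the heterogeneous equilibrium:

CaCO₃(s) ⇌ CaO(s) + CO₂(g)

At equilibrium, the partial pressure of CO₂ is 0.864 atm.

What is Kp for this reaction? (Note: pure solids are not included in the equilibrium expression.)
K_p = 0.864

Solids (CaCO₃, CaO) have activity 1 and are excluded.
Kp = P(CO₂) = 0.864.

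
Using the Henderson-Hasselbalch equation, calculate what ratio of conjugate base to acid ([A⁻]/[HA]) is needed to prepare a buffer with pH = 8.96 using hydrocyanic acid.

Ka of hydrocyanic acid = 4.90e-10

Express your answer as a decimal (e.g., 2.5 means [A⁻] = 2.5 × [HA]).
[A⁻]/[HA] = 0.447

pKa = −log(4.90e-10) = 9.3098. pH = pKa + log([A⁻]/[HA]). 8.96 = 9.3098 + log(ratio). log(ratio) = 8.96 − 9.3098 = -0.3498. ratio = 10^(-0.3498) = 0.447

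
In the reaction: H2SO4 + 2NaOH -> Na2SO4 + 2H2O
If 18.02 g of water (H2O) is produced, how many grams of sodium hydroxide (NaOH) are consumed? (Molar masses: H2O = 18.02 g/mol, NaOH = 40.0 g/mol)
Moles of H2O = 18.02 g ÷ 18.02 g/mol = 1 mol
Mole ratio: 2 mol NaOH / 2 mol H2O
Moles of NaOH = 1 × (2/2) = 1 mol
Mass of NaOH = 1 mol × 40.0 g/mol = 40 g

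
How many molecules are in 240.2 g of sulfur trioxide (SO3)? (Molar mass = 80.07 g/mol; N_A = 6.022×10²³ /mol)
Moles = 240.2 g ÷ 80.07 g/mol = 2.99988 mol
Molecules = 2.99988 mol × 6.022×10²³ /mol = 1.807e+24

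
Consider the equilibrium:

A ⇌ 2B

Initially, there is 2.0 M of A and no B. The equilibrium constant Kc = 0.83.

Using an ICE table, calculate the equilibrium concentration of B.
[B] = 1.098 M

ICE: [A] = 2.0 − x, [B] = 2x.
Kc = (2x)²/(2.0 − x) = 0.83 ⇒ 4x² + 0.83x − 1.66 = 0.
x = (−0.83 + √(0.83² + 4·4·1.66))/(2·4) = (−0.83 + √27.249)/8 = 0.54876.
[B] = 2x = 1.098 M.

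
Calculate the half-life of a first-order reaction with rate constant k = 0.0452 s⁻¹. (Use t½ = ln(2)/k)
15.34 s

t½ = ln(2)/k = 0.6931/0.0452 = 15.34 s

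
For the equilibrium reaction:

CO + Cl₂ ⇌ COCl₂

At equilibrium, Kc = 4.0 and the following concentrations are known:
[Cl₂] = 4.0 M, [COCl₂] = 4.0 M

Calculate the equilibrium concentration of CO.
[CO] = 0.2500 M

Kc = ([COCl₂]) / ([CO] × [Cl₂]) = 4.0
[CO]^1 = (product terms)/(Kc · other reactant terms) = 4 / (4.0 · 4) = 0.25
[CO] = 0.2500 M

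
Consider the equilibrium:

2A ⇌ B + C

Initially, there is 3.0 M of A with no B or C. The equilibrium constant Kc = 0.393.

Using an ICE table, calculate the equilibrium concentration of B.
[B] = 0.834 M

ICE: [A] = 3.0 − 2x, [B] = [C] = x.
Kc = x²/(3.0 − 2x)² = 0.393 ⇒ √Kc = x/(3.0 − 2x).
x = √0.393·3.0/(1 + 2√0.393) = 0.6269·3.0/2.2538 = 0.83446.
[B] = x = 0.834 M.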